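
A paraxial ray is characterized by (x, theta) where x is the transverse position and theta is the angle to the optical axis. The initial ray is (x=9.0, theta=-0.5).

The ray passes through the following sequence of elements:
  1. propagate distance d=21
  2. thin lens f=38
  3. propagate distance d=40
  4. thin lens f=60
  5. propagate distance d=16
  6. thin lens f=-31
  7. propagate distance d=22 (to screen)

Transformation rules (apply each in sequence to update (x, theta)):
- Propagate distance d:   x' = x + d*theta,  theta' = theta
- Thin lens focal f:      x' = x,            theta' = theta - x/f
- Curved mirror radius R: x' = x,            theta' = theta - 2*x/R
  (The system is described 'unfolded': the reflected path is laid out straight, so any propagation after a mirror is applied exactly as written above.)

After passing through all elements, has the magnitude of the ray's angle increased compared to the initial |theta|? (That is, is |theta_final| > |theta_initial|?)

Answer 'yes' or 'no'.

Answer: yes

Derivation:
Initial: x=9.0000 theta=-0.5000
After 1 (propagate distance d=21): x=-1.5000 theta=-0.5000
After 2 (thin lens f=38): x=-1.5000 theta=-35/76 (≈-0.4605)
After 3 (propagate distance d=40): x=-757/38 (≈-19.9211) theta=-35/76 (≈-0.4605)
After 4 (thin lens f=60): x=-757/38 (≈-19.9211) theta=-293/2280 (≈-0.1285)
After 5 (propagate distance d=16): x=-12527/570 (≈-21.9772) theta=-293/2280 (≈-0.1285)
After 6 (thin lens f=-31): x=-12527/570 (≈-21.9772) theta=-59191/70680 (≈-0.8375)
After 7 (propagate distance d=22 (to screen)): x=-95185/2356 (≈-40.4011) theta=-59191/70680 (≈-0.8375)
|theta_initial|=0.5000 |theta_final|=59191/70680 (≈0.8375) -> increased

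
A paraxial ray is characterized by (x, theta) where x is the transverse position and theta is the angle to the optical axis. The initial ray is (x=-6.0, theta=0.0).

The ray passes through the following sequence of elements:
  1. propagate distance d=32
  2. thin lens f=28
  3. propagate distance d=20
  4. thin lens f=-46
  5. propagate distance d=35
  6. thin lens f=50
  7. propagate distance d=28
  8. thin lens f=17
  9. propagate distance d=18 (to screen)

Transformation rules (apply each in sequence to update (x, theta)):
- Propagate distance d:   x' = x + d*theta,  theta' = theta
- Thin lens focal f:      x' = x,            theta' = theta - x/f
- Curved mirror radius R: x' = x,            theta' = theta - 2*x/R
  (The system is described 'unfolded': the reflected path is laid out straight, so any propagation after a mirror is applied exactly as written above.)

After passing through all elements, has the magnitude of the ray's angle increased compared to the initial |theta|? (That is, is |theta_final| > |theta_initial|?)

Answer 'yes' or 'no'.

Initial: x=-6.0000 theta=0.0000
After 1 (propagate distance d=32): x=-6.0000 theta=0.0000
After 2 (thin lens f=28): x=-6.0000 theta=3/14 (≈0.2143)
After 3 (propagate distance d=20): x=-12/7 (≈-1.7143) theta=3/14 (≈0.2143)
After 4 (thin lens f=-46): x=-12/7 (≈-1.7143) theta=57/322 (≈0.1770)
After 5 (propagate distance d=35): x=1443/322 (≈4.4814) theta=57/322 (≈0.1770)
After 6 (thin lens f=50): x=1443/322 (≈4.4814) theta=201/2300 (≈0.0874)
After 7 (propagate distance d=28): x=55773/8050 (≈6.9283) theta=201/2300 (≈0.0874)
After 8 (thin lens f=17): x=55773/8050 (≈6.9283) theta=-87627/273700 (≈-0.3202)
After 9 (propagate distance d=18 (to screen)): x=79749/68425 (≈1.1655) theta=-87627/273700 (≈-0.3202)
|theta_initial|=0.0000 |theta_final|=87627/273700 (≈0.3202) -> increased

Answer: yes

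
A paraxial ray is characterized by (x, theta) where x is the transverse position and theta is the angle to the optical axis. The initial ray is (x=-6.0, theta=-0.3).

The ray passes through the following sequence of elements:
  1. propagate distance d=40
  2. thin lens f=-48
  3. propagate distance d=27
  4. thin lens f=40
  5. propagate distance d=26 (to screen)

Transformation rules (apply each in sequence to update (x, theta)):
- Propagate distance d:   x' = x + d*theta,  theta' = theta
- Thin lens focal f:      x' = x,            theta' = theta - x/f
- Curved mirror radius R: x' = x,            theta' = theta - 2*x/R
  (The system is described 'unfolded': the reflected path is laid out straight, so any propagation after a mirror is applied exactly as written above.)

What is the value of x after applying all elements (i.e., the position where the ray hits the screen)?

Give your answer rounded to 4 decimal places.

Answer: -30.2288

Derivation:
Initial: x=-6.0000 theta=-0.3000
After 1 (propagate distance d=40): x=-18.0000 theta=-0.3000
After 2 (thin lens f=-48): x=-18.0000 theta=-0.6750
After 3 (propagate distance d=27): x=-36.2250 theta=-0.6750
After 4 (thin lens f=40): x=-36.2250 theta=369/1600 (≈0.2306)
After 5 (propagate distance d=26 (to screen)): x=-24183/800 (≈-30.2288) theta=369/1600 (≈0.2306)
Rounded to 4 decimal places: x = -30.2288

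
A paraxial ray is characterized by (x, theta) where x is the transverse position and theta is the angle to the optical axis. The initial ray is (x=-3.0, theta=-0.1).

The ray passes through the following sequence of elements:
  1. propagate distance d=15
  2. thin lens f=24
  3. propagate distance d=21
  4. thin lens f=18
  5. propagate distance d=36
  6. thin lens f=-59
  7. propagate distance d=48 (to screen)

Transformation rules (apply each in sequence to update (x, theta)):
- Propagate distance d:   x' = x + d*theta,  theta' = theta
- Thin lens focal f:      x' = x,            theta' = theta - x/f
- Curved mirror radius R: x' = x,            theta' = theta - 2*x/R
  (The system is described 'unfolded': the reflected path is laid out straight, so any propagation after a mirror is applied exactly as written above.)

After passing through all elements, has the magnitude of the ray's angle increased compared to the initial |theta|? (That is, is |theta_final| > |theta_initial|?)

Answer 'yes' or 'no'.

Answer: yes

Derivation:
Initial: x=-3.0000 theta=-0.1000
After 1 (propagate distance d=15): x=-4.5000 theta=-0.1000
After 2 (thin lens f=24): x=-4.5000 theta=0.0875
After 3 (propagate distance d=21): x=-2.6625 theta=0.0875
After 4 (thin lens f=18): x=-2.6625 theta=113/480 (≈0.2354)
After 5 (propagate distance d=36): x=5.8125 theta=113/480 (≈0.2354)
After 6 (thin lens f=-59): x=5.8125 theta=9457/28320 (≈0.3339)
After 7 (propagate distance d=48 (to screen)): x=103091/4720 (≈21.8413) theta=9457/28320 (≈0.3339)
|theta_initial|=0.1000 |theta_final|=9457/28320 (≈0.3339) -> increased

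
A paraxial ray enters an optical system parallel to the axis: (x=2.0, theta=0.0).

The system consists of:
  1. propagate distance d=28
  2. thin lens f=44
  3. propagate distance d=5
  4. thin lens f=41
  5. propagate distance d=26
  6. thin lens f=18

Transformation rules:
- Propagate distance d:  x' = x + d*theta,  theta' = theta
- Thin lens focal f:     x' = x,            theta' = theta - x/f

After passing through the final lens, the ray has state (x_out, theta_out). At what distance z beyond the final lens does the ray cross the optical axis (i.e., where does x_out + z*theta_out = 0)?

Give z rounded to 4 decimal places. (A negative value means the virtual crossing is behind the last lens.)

Initial: x=2.0000 theta=0.0000
After 1 (propagate distance d=28): x=2.0000 theta=0.0000
After 2 (thin lens f=44): x=2.0000 theta=-1/22 (≈-0.0455)
After 3 (propagate distance d=5): x=39/22 (≈1.7727) theta=-1/22 (≈-0.0455)
After 4 (thin lens f=41): x=39/22 (≈1.7727) theta=-40/451 (≈-0.0887)
After 5 (propagate distance d=26): x=-481/902 (≈-0.5333) theta=-40/451 (≈-0.0887)
After 6 (thin lens f=18): x=-481/902 (≈-0.5333) theta=-959/16236 (≈-0.0591)
z_focus = -x_out/theta_out = -(-481/902)/(-959/16236) = -8658/959 ≈ -9.0282
Rounded to 4 decimal places: z = -9.0282

Answer: -9.0282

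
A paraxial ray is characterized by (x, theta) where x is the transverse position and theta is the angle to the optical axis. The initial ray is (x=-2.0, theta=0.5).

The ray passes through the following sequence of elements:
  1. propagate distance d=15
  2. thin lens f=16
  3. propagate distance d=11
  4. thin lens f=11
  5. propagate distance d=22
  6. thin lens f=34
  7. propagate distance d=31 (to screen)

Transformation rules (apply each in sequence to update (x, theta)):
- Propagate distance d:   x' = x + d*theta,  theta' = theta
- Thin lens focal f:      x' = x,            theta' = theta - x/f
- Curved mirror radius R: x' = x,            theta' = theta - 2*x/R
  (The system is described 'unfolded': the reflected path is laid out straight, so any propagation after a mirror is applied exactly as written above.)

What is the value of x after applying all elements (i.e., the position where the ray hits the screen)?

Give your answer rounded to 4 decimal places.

Initial: x=-2.0000 theta=0.5000
After 1 (propagate distance d=15): x=5.5000 theta=0.5000
After 2 (thin lens f=16): x=5.5000 theta=5/32 (≈0.1563)
After 3 (propagate distance d=11): x=231/32 (≈7.2188) theta=5/32 (≈0.1563)
After 4 (thin lens f=11): x=231/32 (≈7.2188) theta=-0.5000
After 5 (propagate distance d=22): x=-121/32 (≈-3.7813) theta=-0.5000
After 6 (thin lens f=34): x=-121/32 (≈-3.7813) theta=-423/1088 (≈-0.3888)
After 7 (propagate distance d=31 (to screen)): x=-17227/1088 (≈-15.8336) theta=-423/1088 (≈-0.3888)
Rounded to 4 decimal places: x = -15.8336

Answer: -15.8336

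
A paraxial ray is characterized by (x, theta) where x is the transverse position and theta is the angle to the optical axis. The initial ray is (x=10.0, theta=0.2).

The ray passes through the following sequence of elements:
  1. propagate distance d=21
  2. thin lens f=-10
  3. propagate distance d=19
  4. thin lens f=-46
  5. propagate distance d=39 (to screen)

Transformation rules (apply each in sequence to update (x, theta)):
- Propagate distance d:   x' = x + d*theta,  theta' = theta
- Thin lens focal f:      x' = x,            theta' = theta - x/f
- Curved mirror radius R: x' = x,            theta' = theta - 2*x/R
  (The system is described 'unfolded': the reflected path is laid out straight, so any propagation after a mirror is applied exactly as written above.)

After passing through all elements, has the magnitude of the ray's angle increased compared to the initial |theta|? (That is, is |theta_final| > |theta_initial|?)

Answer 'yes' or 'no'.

Answer: yes

Derivation:
Initial: x=10.0000 theta=0.2000
After 1 (propagate distance d=21): x=14.2000 theta=0.2000
After 2 (thin lens f=-10): x=14.2000 theta=1.6200
After 3 (propagate distance d=19): x=44.9800 theta=1.6200
After 4 (thin lens f=-46): x=44.9800 theta=239/92 (≈2.5978)
After 5 (propagate distance d=39 (to screen)): x=336479/2300 (≈146.2952) theta=239/92 (≈2.5978)
|theta_initial|=0.2000 |theta_final|=239/92 (≈2.5978) -> increased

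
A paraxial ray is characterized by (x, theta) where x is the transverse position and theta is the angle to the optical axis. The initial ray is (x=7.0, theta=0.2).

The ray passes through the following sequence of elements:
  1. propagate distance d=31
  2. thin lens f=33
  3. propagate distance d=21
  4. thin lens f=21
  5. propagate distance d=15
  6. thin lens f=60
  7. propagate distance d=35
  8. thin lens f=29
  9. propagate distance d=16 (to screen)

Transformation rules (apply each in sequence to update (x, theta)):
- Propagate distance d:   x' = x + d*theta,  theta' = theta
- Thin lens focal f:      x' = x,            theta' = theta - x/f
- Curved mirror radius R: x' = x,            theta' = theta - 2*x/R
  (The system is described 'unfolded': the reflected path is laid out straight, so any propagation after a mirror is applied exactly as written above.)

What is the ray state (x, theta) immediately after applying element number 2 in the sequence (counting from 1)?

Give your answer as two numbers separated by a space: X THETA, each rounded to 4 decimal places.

Initial: x=7.0000 theta=0.2000
After 1 (propagate distance d=31): x=13.2000 theta=0.2000
After 2 (thin lens f=33): x=13.2000 theta=-0.2000
Rounded to 4 decimal places: x = 13.2000, theta = -0.2000

Answer: 13.2000 -0.2000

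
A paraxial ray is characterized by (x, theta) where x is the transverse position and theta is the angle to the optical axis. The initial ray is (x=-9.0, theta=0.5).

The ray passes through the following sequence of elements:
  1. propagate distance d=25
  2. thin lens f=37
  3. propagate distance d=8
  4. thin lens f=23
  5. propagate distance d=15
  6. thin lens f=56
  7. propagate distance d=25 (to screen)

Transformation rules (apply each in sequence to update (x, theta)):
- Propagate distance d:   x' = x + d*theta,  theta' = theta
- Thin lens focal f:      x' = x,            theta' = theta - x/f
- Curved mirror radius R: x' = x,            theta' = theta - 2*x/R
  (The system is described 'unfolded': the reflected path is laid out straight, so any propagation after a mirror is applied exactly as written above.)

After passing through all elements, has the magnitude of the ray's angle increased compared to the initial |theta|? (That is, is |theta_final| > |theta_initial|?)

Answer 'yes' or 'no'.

Answer: no

Derivation:
Initial: x=-9.0000 theta=0.5000
After 1 (propagate distance d=25): x=3.5000 theta=0.5000
After 2 (thin lens f=37): x=3.5000 theta=15/37 (≈0.4054)
After 3 (propagate distance d=8): x=499/74 (≈6.7432) theta=15/37 (≈0.4054)
After 4 (thin lens f=23): x=499/74 (≈6.7432) theta=191/1702 (≈0.1122)
After 5 (propagate distance d=15): x=7171/851 (≈8.4266) theta=191/1702 (≈0.1122)
After 6 (thin lens f=56): x=7171/851 (≈8.4266) theta=-1823/47656 (≈-0.0383)
After 7 (propagate distance d=25 (to screen)): x=356001/47656 (≈7.4702) theta=-1823/47656 (≈-0.0383)
|theta_initial|=0.5000 |theta_final|=1823/47656 (≈0.0383) -> not increased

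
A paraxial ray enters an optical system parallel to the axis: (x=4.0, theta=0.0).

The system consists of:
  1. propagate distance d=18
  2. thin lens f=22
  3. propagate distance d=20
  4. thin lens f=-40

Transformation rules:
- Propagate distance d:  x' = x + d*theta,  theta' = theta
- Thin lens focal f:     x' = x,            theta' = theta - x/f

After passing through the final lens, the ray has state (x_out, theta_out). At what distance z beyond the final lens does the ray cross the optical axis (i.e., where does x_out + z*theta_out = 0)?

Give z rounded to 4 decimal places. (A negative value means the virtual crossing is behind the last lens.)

Answer: 2.1053

Derivation:
Initial: x=4.0000 theta=0.0000
After 1 (propagate distance d=18): x=4.0000 theta=0.0000
After 2 (thin lens f=22): x=4.0000 theta=-2/11 (≈-0.1818)
After 3 (propagate distance d=20): x=4/11 (≈0.3636) theta=-2/11 (≈-0.1818)
After 4 (thin lens f=-40): x=4/11 (≈0.3636) theta=-19/110 (≈-0.1727)
z_focus = -x_out/theta_out = -(4/11)/(-19/110) = 40/19 ≈ 2.1053
Rounded to 4 decimal places: z = 2.1053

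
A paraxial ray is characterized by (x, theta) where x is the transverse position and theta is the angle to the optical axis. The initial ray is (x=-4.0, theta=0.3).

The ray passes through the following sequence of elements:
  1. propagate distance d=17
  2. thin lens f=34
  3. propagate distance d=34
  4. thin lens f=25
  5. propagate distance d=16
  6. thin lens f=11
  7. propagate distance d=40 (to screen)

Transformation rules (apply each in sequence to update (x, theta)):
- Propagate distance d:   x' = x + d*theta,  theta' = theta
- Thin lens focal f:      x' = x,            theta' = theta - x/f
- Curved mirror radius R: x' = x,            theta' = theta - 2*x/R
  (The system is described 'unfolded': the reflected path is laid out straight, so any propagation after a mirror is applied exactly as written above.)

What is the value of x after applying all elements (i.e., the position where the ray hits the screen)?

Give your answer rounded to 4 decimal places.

Answer: -26.5847

Derivation:
Initial: x=-4.0000 theta=0.3000
After 1 (propagate distance d=17): x=1.1000 theta=0.3000
After 2 (thin lens f=34): x=1.1000 theta=91/340 (≈0.2676)
After 3 (propagate distance d=34): x=10.2000 theta=91/340 (≈0.2676)
After 4 (thin lens f=25): x=10.2000 theta=-1193/8500 (≈-0.1404)
After 5 (propagate distance d=16): x=16903/2125 (≈7.9544) theta=-1193/8500 (≈-0.1404)
After 6 (thin lens f=11): x=16903/2125 (≈7.9544) theta=-16147/18700 (≈-0.8635)
After 7 (propagate distance d=40 (to screen)): x=-621417/23375 (≈-26.5847) theta=-16147/18700 (≈-0.8635)
Rounded to 4 decimal places: x = -26.5847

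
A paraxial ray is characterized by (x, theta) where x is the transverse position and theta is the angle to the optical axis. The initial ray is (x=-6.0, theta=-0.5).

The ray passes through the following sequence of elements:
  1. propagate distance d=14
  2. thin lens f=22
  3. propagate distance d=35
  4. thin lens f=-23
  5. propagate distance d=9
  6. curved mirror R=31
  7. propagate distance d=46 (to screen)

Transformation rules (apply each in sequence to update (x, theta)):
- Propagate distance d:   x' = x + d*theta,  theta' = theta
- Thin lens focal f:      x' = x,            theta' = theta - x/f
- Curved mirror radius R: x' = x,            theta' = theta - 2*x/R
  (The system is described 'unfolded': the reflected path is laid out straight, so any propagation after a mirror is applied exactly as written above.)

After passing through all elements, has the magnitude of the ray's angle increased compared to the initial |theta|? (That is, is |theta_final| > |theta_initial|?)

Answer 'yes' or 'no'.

Initial: x=-6.0000 theta=-0.5000
After 1 (propagate distance d=14): x=-13.0000 theta=-0.5000
After 2 (thin lens f=22): x=-13.0000 theta=1/11 (≈0.0909)
After 3 (propagate distance d=35): x=-108/11 (≈-9.8182) theta=1/11 (≈0.0909)
After 4 (thin lens f=-23): x=-108/11 (≈-9.8182) theta=-85/253 (≈-0.3360)
After 5 (propagate distance d=9): x=-3249/253 (≈-12.8419) theta=-85/253 (≈-0.3360)
After 6 (curved mirror R=31): x=-3249/253 (≈-12.8419) theta=3863/7843 (≈0.4925)
After 7 (propagate distance d=46 (to screen)): x=76979/7843 (≈9.8150) theta=3863/7843 (≈0.4925)
|theta_initial|=0.5000 |theta_final|=3863/7843 (≈0.4925) -> not increased

Answer: no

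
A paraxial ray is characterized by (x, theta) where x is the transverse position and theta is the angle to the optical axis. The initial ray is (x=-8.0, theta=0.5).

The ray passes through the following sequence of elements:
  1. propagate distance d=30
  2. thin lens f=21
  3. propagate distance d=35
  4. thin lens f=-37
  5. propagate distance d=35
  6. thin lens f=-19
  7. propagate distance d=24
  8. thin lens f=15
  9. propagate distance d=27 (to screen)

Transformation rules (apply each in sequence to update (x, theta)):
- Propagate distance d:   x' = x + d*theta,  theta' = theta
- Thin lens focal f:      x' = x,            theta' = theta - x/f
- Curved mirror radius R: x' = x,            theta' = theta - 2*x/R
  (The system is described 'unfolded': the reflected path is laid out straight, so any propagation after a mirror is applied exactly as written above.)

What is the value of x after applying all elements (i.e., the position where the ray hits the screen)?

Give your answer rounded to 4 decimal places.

Answer: -7.9928

Derivation:
Initial: x=-8.0000 theta=0.5000
After 1 (propagate distance d=30): x=7.0000 theta=0.5000
After 2 (thin lens f=21): x=7.0000 theta=1/6 (≈0.1667)
After 3 (propagate distance d=35): x=77/6 (≈12.8333) theta=1/6 (≈0.1667)
After 4 (thin lens f=-37): x=77/6 (≈12.8333) theta=19/37 (≈0.5135)
After 5 (propagate distance d=35): x=6839/222 (≈30.8063) theta=19/37 (≈0.5135)
After 6 (thin lens f=-19): x=6839/222 (≈30.8063) theta=9005/4218 (≈2.1349)
After 7 (propagate distance d=24): x=9353/114 (≈82.0439) theta=9005/4218 (≈2.1349)
After 8 (thin lens f=15): x=9353/114 (≈82.0439) theta=-105493/31635 (≈-3.3347)
After 9 (propagate distance d=27 (to screen)): x=-168569/21090 (≈-7.9928) theta=-105493/31635 (≈-3.3347)
Rounded to 4 decimal places: x = -7.9928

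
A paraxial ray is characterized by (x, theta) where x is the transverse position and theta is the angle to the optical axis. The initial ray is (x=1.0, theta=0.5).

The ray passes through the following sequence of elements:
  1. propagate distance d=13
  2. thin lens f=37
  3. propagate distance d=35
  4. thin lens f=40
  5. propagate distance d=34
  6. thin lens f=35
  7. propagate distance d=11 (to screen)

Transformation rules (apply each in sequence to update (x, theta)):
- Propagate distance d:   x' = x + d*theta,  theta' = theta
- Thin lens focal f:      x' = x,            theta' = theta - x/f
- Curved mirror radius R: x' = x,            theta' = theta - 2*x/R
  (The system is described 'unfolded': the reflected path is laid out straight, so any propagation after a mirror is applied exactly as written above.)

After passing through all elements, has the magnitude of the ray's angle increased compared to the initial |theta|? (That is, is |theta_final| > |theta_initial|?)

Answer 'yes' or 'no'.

Initial: x=1.0000 theta=0.5000
After 1 (propagate distance d=13): x=7.5000 theta=0.5000
After 2 (thin lens f=37): x=7.5000 theta=11/37 (≈0.2973)
After 3 (propagate distance d=35): x=1325/74 (≈17.9054) theta=11/37 (≈0.2973)
After 4 (thin lens f=40): x=1325/74 (≈17.9054) theta=-89/592 (≈-0.1503)
After 5 (propagate distance d=34): x=3787/296 (≈12.7939) theta=-89/592 (≈-0.1503)
After 6 (thin lens f=35): x=3787/296 (≈12.7939) theta=-1527/2960 (≈-0.5159)
After 7 (propagate distance d=11 (to screen)): x=21073/2960 (≈7.1193) theta=-1527/2960 (≈-0.5159)
|theta_initial|=0.5000 |theta_final|=1527/2960 (≈0.5159) -> increased

Answer: yes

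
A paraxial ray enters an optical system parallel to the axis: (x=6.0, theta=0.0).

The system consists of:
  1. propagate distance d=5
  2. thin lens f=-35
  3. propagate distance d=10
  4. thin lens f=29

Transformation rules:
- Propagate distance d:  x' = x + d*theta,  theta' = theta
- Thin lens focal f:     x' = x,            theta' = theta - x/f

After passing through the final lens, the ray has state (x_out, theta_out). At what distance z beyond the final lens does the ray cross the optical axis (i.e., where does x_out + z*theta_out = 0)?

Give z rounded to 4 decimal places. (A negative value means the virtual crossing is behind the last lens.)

Answer: 81.5625

Derivation:
Initial: x=6.0000 theta=0.0000
After 1 (propagate distance d=5): x=6.0000 theta=0.0000
After 2 (thin lens f=-35): x=6.0000 theta=6/35 (≈0.1714)
After 3 (propagate distance d=10): x=54/7 (≈7.7143) theta=6/35 (≈0.1714)
After 4 (thin lens f=29): x=54/7 (≈7.7143) theta=-96/1015 (≈-0.0946)
z_focus = -x_out/theta_out = -(54/7)/(-96/1015) = 81.5625
Rounded to 4 decimal places: z = 81.5625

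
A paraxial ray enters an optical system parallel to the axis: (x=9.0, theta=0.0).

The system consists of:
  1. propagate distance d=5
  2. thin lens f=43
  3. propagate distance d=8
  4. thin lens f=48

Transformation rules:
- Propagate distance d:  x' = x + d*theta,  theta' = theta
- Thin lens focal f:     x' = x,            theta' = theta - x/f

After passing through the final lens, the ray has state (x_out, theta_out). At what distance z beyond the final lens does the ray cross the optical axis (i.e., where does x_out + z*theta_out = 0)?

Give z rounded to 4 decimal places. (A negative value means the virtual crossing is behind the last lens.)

Initial: x=9.0000 theta=0.0000
After 1 (propagate distance d=5): x=9.0000 theta=0.0000
After 2 (thin lens f=43): x=9.0000 theta=-9/43 (≈-0.2093)
After 3 (propagate distance d=8): x=315/43 (≈7.3256) theta=-9/43 (≈-0.2093)
After 4 (thin lens f=48): x=315/43 (≈7.3256) theta=-249/688 (≈-0.3619)
z_focus = -x_out/theta_out = -(315/43)/(-249/688) = 1680/83 ≈ 20.2410
Rounded to 4 decimal places: z = 20.2410

Answer: 20.2410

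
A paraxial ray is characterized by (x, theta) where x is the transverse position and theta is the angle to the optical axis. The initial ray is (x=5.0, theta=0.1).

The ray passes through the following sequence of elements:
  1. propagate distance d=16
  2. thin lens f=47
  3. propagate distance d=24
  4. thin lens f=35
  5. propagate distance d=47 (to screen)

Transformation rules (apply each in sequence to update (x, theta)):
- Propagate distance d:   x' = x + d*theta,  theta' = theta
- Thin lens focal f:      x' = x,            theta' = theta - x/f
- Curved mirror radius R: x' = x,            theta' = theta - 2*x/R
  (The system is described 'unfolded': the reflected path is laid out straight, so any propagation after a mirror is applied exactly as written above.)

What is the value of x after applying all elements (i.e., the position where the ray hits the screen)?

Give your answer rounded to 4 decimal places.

Initial: x=5.0000 theta=0.1000
After 1 (propagate distance d=16): x=6.6000 theta=0.1000
After 2 (thin lens f=47): x=6.6000 theta=-19/470 (≈-0.0404)
After 3 (propagate distance d=24): x=1323/235 (≈5.6298) theta=-19/470 (≈-0.0404)
After 4 (thin lens f=35): x=1323/235 (≈5.6298) theta=-473/2350 (≈-0.2013)
After 5 (propagate distance d=47 (to screen)): x=-9001/2350 (≈-3.8302) theta=-473/2350 (≈-0.2013)
Rounded to 4 decimal places: x = -3.8302

Answer: -3.8302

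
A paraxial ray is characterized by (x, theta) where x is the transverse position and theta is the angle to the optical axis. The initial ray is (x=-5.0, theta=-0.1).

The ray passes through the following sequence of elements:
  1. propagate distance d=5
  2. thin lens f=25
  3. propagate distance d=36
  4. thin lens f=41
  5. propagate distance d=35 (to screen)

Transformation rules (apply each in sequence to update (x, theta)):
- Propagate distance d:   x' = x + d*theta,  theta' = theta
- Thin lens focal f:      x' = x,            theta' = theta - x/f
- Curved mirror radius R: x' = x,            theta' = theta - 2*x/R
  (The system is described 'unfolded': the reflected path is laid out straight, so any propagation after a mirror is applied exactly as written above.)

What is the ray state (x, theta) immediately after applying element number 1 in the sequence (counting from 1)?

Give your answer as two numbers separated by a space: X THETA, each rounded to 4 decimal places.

Initial: x=-5.0000 theta=-0.1000
After 1 (propagate distance d=5): x=-5.5000 theta=-0.1000
Rounded to 4 decimal places: x = -5.5000, theta = -0.1000

Answer: -5.5000 -0.1000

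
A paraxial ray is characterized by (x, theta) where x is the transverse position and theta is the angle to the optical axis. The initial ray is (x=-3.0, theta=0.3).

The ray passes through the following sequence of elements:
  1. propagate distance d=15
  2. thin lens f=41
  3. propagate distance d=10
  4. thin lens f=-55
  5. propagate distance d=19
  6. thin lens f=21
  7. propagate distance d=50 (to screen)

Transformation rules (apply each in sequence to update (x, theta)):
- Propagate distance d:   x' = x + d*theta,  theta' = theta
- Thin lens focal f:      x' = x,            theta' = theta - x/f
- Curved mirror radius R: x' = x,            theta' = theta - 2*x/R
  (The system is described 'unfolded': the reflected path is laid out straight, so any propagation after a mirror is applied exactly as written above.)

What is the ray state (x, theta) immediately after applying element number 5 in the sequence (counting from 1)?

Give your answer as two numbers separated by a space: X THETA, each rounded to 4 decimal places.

Initial: x=-3.0000 theta=0.3000
After 1 (propagate distance d=15): x=1.5000 theta=0.3000
After 2 (thin lens f=41): x=1.5000 theta=54/205 (≈0.2634)
After 3 (propagate distance d=10): x=339/82 (≈4.1341) theta=54/205 (≈0.2634)
After 4 (thin lens f=-55): x=339/82 (≈4.1341) theta=1527/4510 (≈0.3386)
After 5 (propagate distance d=19): x=23829/2255 (≈10.5672) theta=1527/4510 (≈0.3386)
Rounded to 4 decimal places: x = 10.5672, theta = 0.3386

Answer: 10.5672 0.3386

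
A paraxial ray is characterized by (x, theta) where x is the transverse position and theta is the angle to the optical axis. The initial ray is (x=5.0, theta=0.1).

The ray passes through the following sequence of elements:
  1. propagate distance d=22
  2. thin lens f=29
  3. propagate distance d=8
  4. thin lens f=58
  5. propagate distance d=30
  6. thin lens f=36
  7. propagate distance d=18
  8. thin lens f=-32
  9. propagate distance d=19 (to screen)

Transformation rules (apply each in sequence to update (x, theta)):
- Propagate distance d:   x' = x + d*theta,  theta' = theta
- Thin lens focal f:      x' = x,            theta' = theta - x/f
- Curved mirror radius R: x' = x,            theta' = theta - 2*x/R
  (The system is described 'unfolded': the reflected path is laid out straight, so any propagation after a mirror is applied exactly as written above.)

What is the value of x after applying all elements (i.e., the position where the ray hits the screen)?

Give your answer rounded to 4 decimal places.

Answer: -12.4312

Derivation:
Initial: x=5.0000 theta=0.1000
After 1 (propagate distance d=22): x=7.2000 theta=0.1000
After 2 (thin lens f=29): x=7.2000 theta=-43/290 (≈-0.1483)
After 3 (propagate distance d=8): x=872/145 (≈6.0138) theta=-43/290 (≈-0.1483)
After 4 (thin lens f=58): x=872/145 (≈6.0138) theta=-2119/8410 (≈-0.2520)
After 5 (propagate distance d=30): x=-6497/4205 (≈-1.5451) theta=-2119/8410 (≈-0.2520)
After 6 (thin lens f=36): x=-6497/4205 (≈-1.5451) theta=-6329/30276 (≈-0.2090)
After 7 (propagate distance d=18): x=-44639/8410 (≈-5.3078) theta=-6329/30276 (≈-0.2090)
After 8 (thin lens f=-32): x=-44639/8410 (≈-5.3078) theta=-908071/2422080 (≈-0.3749)
After 9 (propagate distance d=19 (to screen)): x=-30109381/2422080 (≈-12.4312) theta=-908071/2422080 (≈-0.3749)
Rounded to 4 decimal places: x = -12.4312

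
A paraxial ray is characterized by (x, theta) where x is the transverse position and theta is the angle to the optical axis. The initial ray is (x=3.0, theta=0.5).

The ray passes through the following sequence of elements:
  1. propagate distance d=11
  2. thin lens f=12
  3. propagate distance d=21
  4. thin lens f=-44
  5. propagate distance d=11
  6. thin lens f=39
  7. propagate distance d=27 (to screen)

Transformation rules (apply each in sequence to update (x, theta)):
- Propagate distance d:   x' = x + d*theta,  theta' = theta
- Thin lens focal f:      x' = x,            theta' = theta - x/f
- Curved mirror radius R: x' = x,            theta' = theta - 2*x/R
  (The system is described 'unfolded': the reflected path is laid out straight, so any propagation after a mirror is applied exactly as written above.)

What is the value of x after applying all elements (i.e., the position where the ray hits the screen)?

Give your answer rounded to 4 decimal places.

Initial: x=3.0000 theta=0.5000
After 1 (propagate distance d=11): x=8.5000 theta=0.5000
After 2 (thin lens f=12): x=8.5000 theta=-5/24 (≈-0.2083)
After 3 (propagate distance d=21): x=4.1250 theta=-5/24 (≈-0.2083)
After 4 (thin lens f=-44): x=4.1250 theta=-11/96 (≈-0.1146)
After 5 (propagate distance d=11): x=275/96 (≈2.8646) theta=-11/96 (≈-0.1146)
After 6 (thin lens f=39): x=275/96 (≈2.8646) theta=-22/117 (≈-0.1880)
After 7 (propagate distance d=27 (to screen)): x=-2761/1248 (≈-2.2123) theta=-22/117 (≈-0.1880)
Rounded to 4 decimal places: x = -2.2123

Answer: -2.2123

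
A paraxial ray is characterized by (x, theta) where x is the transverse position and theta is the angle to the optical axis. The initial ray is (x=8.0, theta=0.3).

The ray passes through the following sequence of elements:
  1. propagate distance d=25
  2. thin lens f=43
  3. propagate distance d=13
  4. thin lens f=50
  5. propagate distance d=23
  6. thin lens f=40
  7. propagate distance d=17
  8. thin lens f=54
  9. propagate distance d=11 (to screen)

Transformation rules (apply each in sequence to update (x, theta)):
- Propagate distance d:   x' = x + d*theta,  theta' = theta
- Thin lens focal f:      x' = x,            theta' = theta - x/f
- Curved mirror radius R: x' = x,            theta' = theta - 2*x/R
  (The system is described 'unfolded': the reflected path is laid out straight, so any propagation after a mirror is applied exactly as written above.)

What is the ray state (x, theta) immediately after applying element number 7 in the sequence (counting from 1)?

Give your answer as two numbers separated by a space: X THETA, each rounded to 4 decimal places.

Answer: -2.2616 -0.5186

Derivation:
Initial: x=8.0000 theta=0.3000
After 1 (propagate distance d=25): x=15.5000 theta=0.3000
After 2 (thin lens f=43): x=15.5000 theta=-13/215 (≈-0.0605)
After 3 (propagate distance d=13): x=6327/430 (≈14.7140) theta=-13/215 (≈-0.0605)
After 4 (thin lens f=50): x=6327/430 (≈14.7140) theta=-7627/21500 (≈-0.3547)
After 5 (propagate distance d=23): x=140929/21500 (≈6.5548) theta=-7627/21500 (≈-0.3547)
After 6 (thin lens f=40): x=140929/21500 (≈6.5548) theta=-446009/860000 (≈-0.5186)
After 7 (propagate distance d=17): x=-1944993/860000 (≈-2.2616) theta=-446009/860000 (≈-0.5186)
Rounded to 4 decimal places: x = -2.2616, theta = -0.5186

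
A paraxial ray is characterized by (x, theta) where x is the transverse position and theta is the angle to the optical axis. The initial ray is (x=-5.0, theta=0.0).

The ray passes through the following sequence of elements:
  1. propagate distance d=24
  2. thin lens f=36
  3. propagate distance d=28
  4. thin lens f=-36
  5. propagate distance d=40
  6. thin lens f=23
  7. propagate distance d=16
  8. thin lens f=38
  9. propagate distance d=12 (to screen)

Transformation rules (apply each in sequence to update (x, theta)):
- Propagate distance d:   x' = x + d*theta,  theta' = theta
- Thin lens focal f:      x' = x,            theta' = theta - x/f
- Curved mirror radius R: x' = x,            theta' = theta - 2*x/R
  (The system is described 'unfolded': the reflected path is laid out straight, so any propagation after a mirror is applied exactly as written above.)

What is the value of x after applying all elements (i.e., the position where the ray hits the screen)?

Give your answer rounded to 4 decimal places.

Answer: 1.4726

Derivation:
Initial: x=-5.0000 theta=0.0000
After 1 (propagate distance d=24): x=-5.0000 theta=0.0000
After 2 (thin lens f=36): x=-5.0000 theta=5/36 (≈0.1389)
After 3 (propagate distance d=28): x=-10/9 (≈-1.1111) theta=5/36 (≈0.1389)
After 4 (thin lens f=-36): x=-10/9 (≈-1.1111) theta=35/324 (≈0.1080)
After 5 (propagate distance d=40): x=260/81 (≈3.2099) theta=35/324 (≈0.1080)
After 6 (thin lens f=23): x=260/81 (≈3.2099) theta=-235/7452 (≈-0.0315)
After 7 (propagate distance d=16): x=560/207 (≈2.7053) theta=-235/7452 (≈-0.0315)
After 8 (thin lens f=38): x=560/207 (≈2.7053) theta=-14545/141588 (≈-0.1027)
After 9 (propagate distance d=12 (to screen)): x=17375/11799 (≈1.4726) theta=-14545/141588 (≈-0.1027)
Rounded to 4 decimal places: x = 1.4726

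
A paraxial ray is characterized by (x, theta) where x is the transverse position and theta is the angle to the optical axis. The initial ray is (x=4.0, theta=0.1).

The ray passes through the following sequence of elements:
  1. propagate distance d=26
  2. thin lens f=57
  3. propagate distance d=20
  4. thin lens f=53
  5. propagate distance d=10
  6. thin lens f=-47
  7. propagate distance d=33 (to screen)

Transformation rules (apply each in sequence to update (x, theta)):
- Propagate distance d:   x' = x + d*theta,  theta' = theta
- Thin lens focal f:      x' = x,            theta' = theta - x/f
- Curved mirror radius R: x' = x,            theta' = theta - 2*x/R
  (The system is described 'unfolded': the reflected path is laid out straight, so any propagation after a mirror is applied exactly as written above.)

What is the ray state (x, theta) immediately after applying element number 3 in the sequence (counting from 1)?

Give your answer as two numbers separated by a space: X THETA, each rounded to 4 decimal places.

Initial: x=4.0000 theta=0.1000
After 1 (propagate distance d=26): x=6.6000 theta=0.1000
After 2 (thin lens f=57): x=6.6000 theta=-3/190 (≈-0.0158)
After 3 (propagate distance d=20): x=597/95 (≈6.2842) theta=-3/190 (≈-0.0158)
Rounded to 4 decimal places: x = 6.2842, theta = -0.0158

Answer: 6.2842 -0.0158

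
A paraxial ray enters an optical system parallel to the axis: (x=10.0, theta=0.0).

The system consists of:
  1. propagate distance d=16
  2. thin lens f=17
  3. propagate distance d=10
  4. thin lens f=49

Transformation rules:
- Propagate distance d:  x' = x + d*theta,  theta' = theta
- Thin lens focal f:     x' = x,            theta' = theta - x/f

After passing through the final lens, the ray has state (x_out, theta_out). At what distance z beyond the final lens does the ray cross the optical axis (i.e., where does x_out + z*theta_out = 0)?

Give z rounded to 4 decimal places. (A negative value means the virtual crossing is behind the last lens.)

Initial: x=10.0000 theta=0.0000
After 1 (propagate distance d=16): x=10.0000 theta=0.0000
After 2 (thin lens f=17): x=10.0000 theta=-10/17 (≈-0.5882)
After 3 (propagate distance d=10): x=70/17 (≈4.1176) theta=-10/17 (≈-0.5882)
After 4 (thin lens f=49): x=70/17 (≈4.1176) theta=-80/119 (≈-0.6723)
z_focus = -x_out/theta_out = -(70/17)/(-80/119) = 6.1250
Rounded to 4 decimal places: z = 6.1250

Answer: 6.1250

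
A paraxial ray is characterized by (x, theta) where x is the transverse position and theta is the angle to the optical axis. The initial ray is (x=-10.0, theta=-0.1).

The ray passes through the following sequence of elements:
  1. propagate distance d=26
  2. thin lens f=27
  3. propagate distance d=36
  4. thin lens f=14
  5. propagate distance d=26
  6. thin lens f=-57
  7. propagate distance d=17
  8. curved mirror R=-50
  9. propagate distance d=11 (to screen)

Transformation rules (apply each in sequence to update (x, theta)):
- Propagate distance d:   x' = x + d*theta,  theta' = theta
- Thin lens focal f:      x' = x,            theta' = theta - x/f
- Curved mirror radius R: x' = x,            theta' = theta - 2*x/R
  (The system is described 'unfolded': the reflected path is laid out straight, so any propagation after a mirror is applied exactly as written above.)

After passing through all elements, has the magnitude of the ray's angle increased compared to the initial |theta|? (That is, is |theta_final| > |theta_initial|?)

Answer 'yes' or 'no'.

Initial: x=-10.0000 theta=-0.1000
After 1 (propagate distance d=26): x=-12.6000 theta=-0.1000
After 2 (thin lens f=27): x=-12.6000 theta=11/30 (≈0.3667)
After 3 (propagate distance d=36): x=0.6000 theta=11/30 (≈0.3667)
After 4 (thin lens f=14): x=0.6000 theta=34/105 (≈0.3238)
After 5 (propagate distance d=26): x=947/105 (≈9.0190) theta=34/105 (≈0.3238)
After 6 (thin lens f=-57): x=947/105 (≈9.0190) theta=577/1197 (≈0.4820)
After 7 (propagate distance d=17): x=103024/5985 (≈17.2137) theta=577/1197 (≈0.4820)
After 8 (curved mirror R=-50): x=103024/5985 (≈17.2137) theta=19461/16625 (≈1.1706)
After 9 (propagate distance d=11 (to screen)): x=643177/21375 (≈30.0902) theta=19461/16625 (≈1.1706)
|theta_initial|=0.1000 |theta_final|=19461/16625 (≈1.1706) -> increased

Answer: yes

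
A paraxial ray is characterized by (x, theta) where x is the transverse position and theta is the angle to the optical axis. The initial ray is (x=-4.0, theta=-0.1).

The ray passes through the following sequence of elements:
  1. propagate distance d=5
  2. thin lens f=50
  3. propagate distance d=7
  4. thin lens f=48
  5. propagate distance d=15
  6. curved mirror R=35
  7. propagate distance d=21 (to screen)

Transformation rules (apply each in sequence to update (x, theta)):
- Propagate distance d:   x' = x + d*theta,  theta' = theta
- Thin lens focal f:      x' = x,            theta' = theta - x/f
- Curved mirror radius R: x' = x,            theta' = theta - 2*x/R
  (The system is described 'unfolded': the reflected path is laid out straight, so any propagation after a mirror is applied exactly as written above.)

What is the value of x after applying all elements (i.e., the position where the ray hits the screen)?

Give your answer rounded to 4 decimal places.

Initial: x=-4.0000 theta=-0.1000
After 1 (propagate distance d=5): x=-4.5000 theta=-0.1000
After 2 (thin lens f=50): x=-4.5000 theta=-0.0100
After 3 (propagate distance d=7): x=-4.5700 theta=-0.0100
After 4 (thin lens f=48): x=-4.5700 theta=409/4800 (≈0.0852)
After 5 (propagate distance d=15): x=-5267/1600 (≈-3.2919) theta=409/4800 (≈0.0852)
After 6 (curved mirror R=35): x=-5267/1600 (≈-3.2919) theta=45917/168000 (≈0.2733)
After 7 (propagate distance d=21 (to screen)): x=9791/4000 (≈2.4478) theta=45917/168000 (≈0.2733)
Rounded to 4 decimal places: x = 2.4478

Answer: 2.4478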